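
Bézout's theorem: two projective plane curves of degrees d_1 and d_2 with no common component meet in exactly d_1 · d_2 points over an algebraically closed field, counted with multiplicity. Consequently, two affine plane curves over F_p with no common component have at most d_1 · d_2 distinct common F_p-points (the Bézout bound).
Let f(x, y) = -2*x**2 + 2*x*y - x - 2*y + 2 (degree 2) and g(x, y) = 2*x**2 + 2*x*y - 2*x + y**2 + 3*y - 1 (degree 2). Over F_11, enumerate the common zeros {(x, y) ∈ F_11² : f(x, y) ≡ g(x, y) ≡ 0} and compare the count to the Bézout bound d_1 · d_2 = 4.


Common zeros: {(3, 2)}; count = 1; Bézout bound = 4.

deg(f) = 2, deg(g) = 2, so Bézout bound = 4.
Scan x ∈ F_11. For each x, list the y ∈ F_11 with f(x, y) ≡ 0 and those with g(x, y) ≡ 0 (mod 11); the common zeros in that column are the intersection.
  x = 0: f ≡ 0 at y ∈ {1}; g ≡ 0 at y ∈ ∅; common: ∅.
  x = 1: f ≡ 0 at y ∈ ∅; g ≡ 0 at y ∈ ∅; common: ∅.
  x = 2: f ≡ 0 at y ∈ {4}; g ≡ 0 at y ∈ {1, 3}; common: ∅.
  x = 3: f ≡ 0 at y ∈ {2}; g ≡ 0 at y ∈ {0, 2}; common: {2}.
  x = 4: f ≡ 0 at y ∈ {2}; g ≡ 0 at y ∈ ∅; common: ∅.
  x = 5: f ≡ 0 at y ∈ {8}; g ≡ 0 at y ∈ ∅; common: ∅.
  x = 6: f ≡ 0 at y ∈ {1}; g ≡ 0 at y ∈ {9}; common: ∅.
  x = 7: f ≡ 0 at y ∈ {4}; g ≡ 0 at y ∈ {2, 3}; common: ∅.
  x = 8: f ≡ 0 at y ∈ {8}; g ≡ 0 at y ∈ {5, 9}; common: ∅.
  x = 9: f ≡ 0 at y ∈ {3}; g ≡ 0 at y ∈ {0, 1}; common: ∅.
  x = 10: f ≡ 0 at y ∈ {3}; g ≡ 0 at y ∈ {5}; common: ∅.
Collecting: common zeros = {(3, 2)}, so the count is 1.
Comparison with the Bézout bound: 1 ≤ 4 = deg(f)·deg(g), as expected for curves with no common component (the affine F_11-count falls short of the bound because intersections may lie at infinity, over extension fields, or carry multiplicity).


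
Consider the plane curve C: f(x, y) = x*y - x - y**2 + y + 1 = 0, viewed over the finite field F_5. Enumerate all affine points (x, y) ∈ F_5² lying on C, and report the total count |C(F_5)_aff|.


Affine F_5-points: {(0, 3), (1, 0), (1, 2), (2, 4)}; count = 4.

For each of the 25 pairs (x, y) ∈ F_5², evaluate f(x, y) mod 5. Record the zeros.
  x = 0: [0↦1, 1↦1, 2↦4, 3↦0, 4↦4]  zeros at y ∈ {3}
  x = 1: [0↦0, 1↦1, 2↦0, 3↦2, 4↦2]  zeros at y ∈ {0, 2}
  x = 2: [0↦4, 1↦1, 2↦1, 3↦4, 4↦0]  zeros at y ∈ {4}
  x = 3: [0↦3, 1↦1, 2↦2, 3↦1, 4↦3]  zeros at y ∈ ∅
  x = 4: [0↦2, 1↦1, 2↦3, 3↦3, 4↦1]  zeros at y ∈ ∅
Collecting zeros: affine points = {(0, 3), (1, 0), (1, 2), (2, 4)}.
Total count |C(F_5)_aff| = 4.


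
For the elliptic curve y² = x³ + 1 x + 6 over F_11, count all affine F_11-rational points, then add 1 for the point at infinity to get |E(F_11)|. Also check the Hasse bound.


Affine points = {(2, 4), (2, 7), (3, 5), (3, 6), (5, 2), (5, 9), (7, 2), (7, 9), (8, 3), (8, 8), (10, 2), (10, 9)}; affine count = 12; |E(F_11)| = 13.

Discriminant check: Δ ∝ 4a³ + 27b² = 4·1³ + 27·6² = 4·1 + 27·36 ≡ 8 (mod 11). Nonzero ⇒ E is nonsingular.
For each x ∈ F_11, compute rhs = x³ + 1·x + 6 mod 11, then count y ∈ F_11 with y² ≡ rhs.
  x = 0: rhs = 6, matching y values: none (0 points).
  x = 1: rhs = 8, matching y values: none (0 points).
  x = 2: rhs = 5, matching y values: 4, 7 (2 points).
  x = 3: rhs = 3, matching y values: 5, 6 (2 points).
  x = 4: rhs = 8, matching y values: none (0 points).
  x = 5: rhs = 4, matching y values: 2, 9 (2 points).
  x = 6: rhs = 8, matching y values: none (0 points).
  x = 7: rhs = 4, matching y values: 2, 9 (2 points).
  x = 8: rhs = 9, matching y values: 3, 8 (2 points).
  x = 9: rhs = 7, matching y values: none (0 points).
  x = 10: rhs = 4, matching y values: 2, 9 (2 points).
Total affine count: 12.
Full point count |E(F_11)| = 12 + 1 = 13.
Hasse bound: |13 − (11+1)| = |1| = 1 ≤ 2√11 ≈ 6.6332 ✓.


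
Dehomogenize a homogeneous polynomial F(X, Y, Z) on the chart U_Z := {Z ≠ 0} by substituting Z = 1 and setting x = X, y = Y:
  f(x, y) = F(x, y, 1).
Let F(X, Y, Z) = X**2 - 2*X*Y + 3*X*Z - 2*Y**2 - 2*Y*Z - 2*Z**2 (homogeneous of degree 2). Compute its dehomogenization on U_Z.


f(x, y) = x**2 - 2*x*y + 3*x - 2*y**2 - 2*y - 2

On U_Z we set Z = 1. Each monomial c·X^i·Y^j·Z^k in F becomes c·x^i·y^j·1^k = c·x^i·y^j.
Substituting Z = 1: F(X, Y, 1) = x**2 - 2*x*y + 3*x - 2*y**2 - 2*y - 2.
Note: deg(f) ≤ deg(F) = 2; strict inequality happens when F is divisible by Z (lost terms).


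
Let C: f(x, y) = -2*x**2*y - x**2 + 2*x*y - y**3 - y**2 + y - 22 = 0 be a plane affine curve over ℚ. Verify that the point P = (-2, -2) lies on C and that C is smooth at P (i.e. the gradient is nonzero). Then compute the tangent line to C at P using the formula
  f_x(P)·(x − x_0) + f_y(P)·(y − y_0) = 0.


Tangent line at P: -16*x - 19*y - 70 = 0.

Step 1: f(-2, -2) = 0, so P lies on C.
Step 2: partial derivatives
  f_x(x, y) = -4*x*y - 2*x + 2*y, f_y(x, y) = -2*x**2 + 2*x - 3*y**2 - 2*y + 1.
  f_x(P) = -16, f_y(P) = -19 (gradient nonzero, so P is smooth).
Step 3: tangent line at P: -16·(x − -2) + -19·(y − -2) = 0.
Expanding: -16*x - 19*y - 70 = 0.


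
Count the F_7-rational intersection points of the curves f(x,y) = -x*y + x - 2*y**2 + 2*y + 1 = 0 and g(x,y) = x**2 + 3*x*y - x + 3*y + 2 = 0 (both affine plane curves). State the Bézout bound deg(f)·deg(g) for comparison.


Common zeros: ∅; count = 0; Bézout bound = 4.

deg(f) = 2, deg(g) = 2, so Bézout bound = 4.
Scan x ∈ F_7. For each x, list the y ∈ F_7 with f(x, y) ≡ 0 and those with g(x, y) ≡ 0 (mod 7); the common zeros in that column are the intersection.
  x = 0: f ≡ 0 at y ∈ ∅; g ≡ 0 at y ∈ {4}; common: ∅.
  x = 1: f ≡ 0 at y ∈ ∅; g ≡ 0 at y ∈ {2}; common: ∅.
  x = 2: f ≡ 0 at y ∈ ∅; g ≡ 0 at y ∈ {5}; common: ∅.
  x = 3: f ≡ 0 at y ∈ ∅; g ≡ 0 at y ∈ {4}; common: ∅.
  x = 4: f ≡ 0 at y ∈ {2, 4}; g ≡ 0 at y ∈ {0}; common: ∅.
  x = 5: f ≡ 0 at y ∈ {3, 6}; g ≡ 0 at y ∈ {5}; common: ∅.
  x = 6: f ≡ 0 at y ∈ {0, 5}; g ≡ 0 at y ∈ ∅; common: ∅.
Collecting: common zeros = ∅, so the count is 0.
Comparison with the Bézout bound: 0 ≤ 4 = deg(f)·deg(g), as expected for curves with no common component (the affine F_7-count falls short of the bound because intersections may lie at infinity, over extension fields, or carry multiplicity).


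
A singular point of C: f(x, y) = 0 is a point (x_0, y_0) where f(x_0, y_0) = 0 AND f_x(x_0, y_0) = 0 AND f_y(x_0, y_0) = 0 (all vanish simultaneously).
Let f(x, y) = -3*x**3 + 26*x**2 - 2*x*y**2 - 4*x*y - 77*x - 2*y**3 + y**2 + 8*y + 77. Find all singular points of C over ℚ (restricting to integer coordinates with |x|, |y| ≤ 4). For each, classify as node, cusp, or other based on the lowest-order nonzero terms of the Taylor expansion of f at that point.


Singular points: {(3, -1)}; classification: node.

Compute partial derivatives:
  f_x = -9*x**2 + 52*x - 2*y**2 - 4*y - 77.
  f_y = -4*x*y - 4*x - 6*y**2 + 2*y + 8.
Scan x_0 ∈ {−4, ..., 4}. For each x_0, f_y(x_0, y) is a polynomial in y; find its integer roots y ∈ {−4, ..., 4}, then test f_x and f at those candidates.
  x = -4: f_y(-4, y) = -6*y**2 + 18*y + 24; vanishes at y ∈ {-1, 4}. (-4, -1): f_x = -427 ≠ 0; (-4, 4): f_x = -477 ≠ 0.
  x = -3: f_y(-3, y) = -6*y**2 + 14*y + 20; vanishes at y ∈ {-1}. (-3, -1): f_x = -312 ≠ 0.
  x = -2: f_y(-2, y) = -6*y**2 + 10*y + 16; vanishes at y ∈ {-1}. (-2, -1): f_x = -215 ≠ 0.
  x = -1: f_y(-1, y) = -6*y**2 + 6*y + 12; vanishes at y ∈ {-1, 2}. (-1, -1): f_x = -136 ≠ 0; (-1, 2): f_x = -154 ≠ 0.
  x = 0: f_y(0, y) = -6*y**2 + 2*y + 8; vanishes at y ∈ {-1}. (0, -1): f_x = -75 ≠ 0.
  x = 1: f_y(1, y) = -6*y**2 - 2*y + 4; vanishes at y ∈ {-1}. (1, -1): f_x = -32 ≠ 0.
  x = 2: f_y(2, y) = -6*y**2 - 6*y; vanishes at y ∈ {-1, 0}. (2, -1): f_x = -7 ≠ 0; (2, 0): f_x = -9 ≠ 0.
  x = 3: f_y(3, y) = -6*y**2 - 10*y - 4; vanishes at y ∈ {-1}. (3, -1): f_x = 0, f = 0 — SINGULAR.
  x = 4: f_y(4, y) = -6*y**2 - 14*y - 8; vanishes at y ∈ {-1}. (4, -1): f_x = -11 ≠ 0.
Only singular point on the grid: (3, -1).
Classify: substitute x = 3 + u, y = -1 + v and expand: f = -3*u**3 - u**2 - 2*u*v**2 - 2*v**3 + v**2.
No constant or linear terms (consistent with a singular point). Quadratic part: -u**2 + v**2. Cubic part: -3*u**3 - 2*u*v**2 - 2*v**3.
The quadratic part v**2 - u**2 = (v − u)(v + u) splits into two distinct linear factors, so there are two distinct tangent lines y − -1 = ±(x − 3) — this is a node (ordinary double point).
Classification: node.


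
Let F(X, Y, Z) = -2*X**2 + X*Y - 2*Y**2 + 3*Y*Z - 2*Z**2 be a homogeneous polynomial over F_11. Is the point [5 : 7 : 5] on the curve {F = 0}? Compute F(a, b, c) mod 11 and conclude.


F(5,7,5) ≡ 8 (mod 11); P is NOT on the curve.

Evaluate F(5, 7, 5) term-by-term (mod 11).
  -2*X**2 ↦ -2·25·1·1 = -50
  X*Y ↦ 1·5·7·1 = 35
  -2*Y**2 ↦ -2·1·49·1 = -98
  3*Y*Z ↦ 3·1·7·5 = 105
  -2*Z**2 ↦ -2·1·1·25 = -50
Sum: F(5, 7, 5) = (-50) + (35) + (-98) + (105) + (-50) = -58.
Reducing mod 11: -58 ≡ 8 (mod 11).
Since F(a, b, c) ≡ 8 ≠ 0 (mod 11), P does NOT lie on the curve.


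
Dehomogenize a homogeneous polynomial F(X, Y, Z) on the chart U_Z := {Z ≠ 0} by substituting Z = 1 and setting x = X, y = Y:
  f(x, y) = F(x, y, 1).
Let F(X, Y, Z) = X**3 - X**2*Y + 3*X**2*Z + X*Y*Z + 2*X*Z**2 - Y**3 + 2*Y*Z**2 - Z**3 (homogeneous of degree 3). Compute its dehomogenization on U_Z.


f(x, y) = x**3 - x**2*y + 3*x**2 + x*y + 2*x - y**3 + 2*y - 1

On U_Z we set Z = 1. Each monomial c·X^i·Y^j·Z^k in F becomes c·x^i·y^j·1^k = c·x^i·y^j.
Substituting Z = 1: F(X, Y, 1) = x**3 - x**2*y + 3*x**2 + x*y + 2*x - y**3 + 2*y - 1.
Note: deg(f) ≤ deg(F) = 3; strict inequality happens when F is divisible by Z (lost terms).


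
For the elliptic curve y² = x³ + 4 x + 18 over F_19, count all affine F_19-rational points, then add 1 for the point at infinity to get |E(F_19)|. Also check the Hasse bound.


Affine points = {(1, 2), (1, 17), (3, 0), (5, 7), (5, 12), (6, 7), (6, 12), (7, 3), (7, 16), (8, 7), (8, 12), (9, 2), (9, 17), (11, 5), (11, 14), (13, 5), (13, 14), (14, 5), (14, 14), (16, 6), (16, 13)}; affine count = 21; |E(F_19)| = 22.

Discriminant check: Δ ∝ 4a³ + 27b² = 4·4³ + 27·18² = 4·64 + 27·324 ≡ 17 (mod 19). Nonzero ⇒ E is nonsingular.
For each x ∈ F_19, compute rhs = x³ + 4·x + 18 mod 19, then count y ∈ F_19 with y² ≡ rhs.
  x = 0: rhs = 18, matching y values: none (0 points).
  x = 1: rhs = 4, matching y values: 2, 17 (2 points).
  x = 2: rhs = 15, matching y values: none (0 points).
  x = 3: rhs = 0, matching y values: 0 (1 points).
  x = 4: rhs = 3, matching y values: none (0 points).
  x = 5: rhs = 11, matching y values: 7, 12 (2 points).
  x = 6: rhs = 11, matching y values: 7, 12 (2 points).
  x = 7: rhs = 9, matching y values: 3, 16 (2 points).
  x = 8: rhs = 11, matching y values: 7, 12 (2 points).
  x = 9: rhs = 4, matching y values: 2, 17 (2 points).
  x = 10: rhs = 13, matching y values: none (0 points).
  x = 11: rhs = 6, matching y values: 5, 14 (2 points).
  x = 12: rhs = 8, matching y values: none (0 points).
  x = 13: rhs = 6, matching y values: 5, 14 (2 points).
  x = 14: rhs = 6, matching y values: 5, 14 (2 points).
  x = 15: rhs = 14, matching y values: none (0 points).
  x = 16: rhs = 17, matching y values: 6, 13 (2 points).
  x = 17: rhs = 2, matching y values: none (0 points).
  x = 18: rhs = 13, matching y values: none (0 points).
Total affine count: 21.
Full point count |E(F_19)| = 21 + 1 = 22.
Hasse bound: |22 − (19+1)| = |2| = 2 ≤ 2√19 ≈ 8.7178 ✓.


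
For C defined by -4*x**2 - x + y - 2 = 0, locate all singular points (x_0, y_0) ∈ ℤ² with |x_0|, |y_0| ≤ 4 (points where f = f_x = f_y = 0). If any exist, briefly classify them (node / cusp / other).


No singular points in the scanned grid; C is smooth there.

Compute partial derivatives:
  f_x = -8*x - 1.
  f_y = 1.
f_y = 1 is a nonzero constant, so f_y never vanishes: no point (x, y) can satisfy f = f_x = f_y = 0. In particular no (x, y) ∈ {−4, ..., 4}² is singular; the curve is smooth.


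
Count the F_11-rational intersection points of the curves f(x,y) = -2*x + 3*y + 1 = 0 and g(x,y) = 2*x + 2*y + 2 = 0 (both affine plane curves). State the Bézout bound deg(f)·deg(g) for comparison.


Common zeros: {(4, 6)}; count = 1; Bézout bound = 1.

deg(f) = 1, deg(g) = 1, so Bézout bound = 1.
Scan x ∈ F_11. For each x, list the y ∈ F_11 with f(x, y) ≡ 0 and those with g(x, y) ≡ 0 (mod 11); the common zeros in that column are the intersection.
  x = 0: f ≡ 0 at y ∈ {7}; g ≡ 0 at y ∈ {10}; common: ∅.
  x = 1: f ≡ 0 at y ∈ {4}; g ≡ 0 at y ∈ {9}; common: ∅.
  x = 2: f ≡ 0 at y ∈ {1}; g ≡ 0 at y ∈ {8}; common: ∅.
  x = 3: f ≡ 0 at y ∈ {9}; g ≡ 0 at y ∈ {7}; common: ∅.
  x = 4: f ≡ 0 at y ∈ {6}; g ≡ 0 at y ∈ {6}; common: {6}.
  x = 5: f ≡ 0 at y ∈ {3}; g ≡ 0 at y ∈ {5}; common: ∅.
  x = 6: f ≡ 0 at y ∈ {0}; g ≡ 0 at y ∈ {4}; common: ∅.
  x = 7: f ≡ 0 at y ∈ {8}; g ≡ 0 at y ∈ {3}; common: ∅.
  x = 8: f ≡ 0 at y ∈ {5}; g ≡ 0 at y ∈ {2}; common: ∅.
  x = 9: f ≡ 0 at y ∈ {2}; g ≡ 0 at y ∈ {1}; common: ∅.
  x = 10: f ≡ 0 at y ∈ {10}; g ≡ 0 at y ∈ {0}; common: ∅.
Collecting: common zeros = {(4, 6)}, so the count is 1.
Comparison with the Bézout bound: 1 ≤ 1 = deg(f)·deg(g), as expected for curves with no common component (the bound is attained).


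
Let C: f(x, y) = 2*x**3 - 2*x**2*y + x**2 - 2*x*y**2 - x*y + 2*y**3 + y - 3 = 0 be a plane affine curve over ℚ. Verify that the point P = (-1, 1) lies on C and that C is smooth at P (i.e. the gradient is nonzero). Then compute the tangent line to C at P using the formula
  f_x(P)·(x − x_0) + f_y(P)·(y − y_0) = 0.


Tangent line at P: 5*x + 10*y - 5 = 0.

Step 1: f(-1, 1) = 0, so P lies on C.
Step 2: partial derivatives
  f_x(x, y) = 6*x**2 - 4*x*y + 2*x - 2*y**2 - y, f_y(x, y) = -2*x**2 - 4*x*y - x + 6*y**2 + 1.
  f_x(P) = 5, f_y(P) = 10 (gradient nonzero, so P is smooth).
Step 3: tangent line at P: 5·(x − -1) + 10·(y − 1) = 0.
Expanding: 5*x + 10*y - 5 = 0.


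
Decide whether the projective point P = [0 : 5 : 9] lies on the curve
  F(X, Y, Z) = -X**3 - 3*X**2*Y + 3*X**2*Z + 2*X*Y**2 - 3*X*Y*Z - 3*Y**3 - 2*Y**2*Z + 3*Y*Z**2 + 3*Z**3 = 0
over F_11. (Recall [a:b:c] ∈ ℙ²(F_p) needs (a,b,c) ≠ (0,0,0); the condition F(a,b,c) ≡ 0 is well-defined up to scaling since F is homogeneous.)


F(0,5,9) ≡ 3 (mod 11); P is NOT on the curve.

Evaluate F(0, 5, 9) term-by-term (mod 11).
  -X**3 ↦ -1·0·1·1 = 0
  -3*X**2*Y ↦ -3·0·5·1 = 0
  3*X**2*Z ↦ 3·0·1·9 = 0
  2*X*Y**2 ↦ 2·0·25·1 = 0
  -3*X*Y*Z ↦ -3·0·5·9 = 0
  -3*Y**3 ↦ -3·1·125·1 = -375
  -2*Y**2*Z ↦ -2·1·25·9 = -450
  3*Y*Z**2 ↦ 3·1·5·81 = 1215
  3*Z**3 ↦ 3·1·1·729 = 2187
Sum: F(0, 5, 9) = (0) + (0) + (0) + (0) + (0) + (-375) + (-450) + (1215) + (2187) = 2577.
Reducing mod 11: 2577 ≡ 3 (mod 11).
Since F(a, b, c) ≡ 3 ≠ 0 (mod 11), P does NOT lie on the curve.


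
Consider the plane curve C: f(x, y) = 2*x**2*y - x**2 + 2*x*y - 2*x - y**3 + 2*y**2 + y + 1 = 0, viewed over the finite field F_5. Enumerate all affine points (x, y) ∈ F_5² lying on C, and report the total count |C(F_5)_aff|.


Affine F_5-points: {(0, 3)}; count = 1.

For each of the 25 pairs (x, y) ∈ F_5², evaluate f(x, y) mod 5. Record the zeros.
  x = 0: [0↦1, 1↦3, 2↦3, 3↦0, 4↦3]  zeros at y ∈ {3}
  x = 1: [0↦3, 1↦4, 2↦3, 3↦4, 4↦1]  zeros at y ∈ ∅
  x = 2: [0↦3, 1↦2, 2↦4, 3↦3, 4↦3]  zeros at y ∈ ∅
  x = 3: [0↦1, 1↦2, 2↦1, 3↦2, 4↦4]  zeros at y ∈ ∅
  x = 4: [0↦2, 1↦4, 2↦4, 3↦1, 4↦4]  zeros at y ∈ ∅
Collecting zeros: affine points = {(0, 3)}.
Total count |C(F_5)_aff| = 1.


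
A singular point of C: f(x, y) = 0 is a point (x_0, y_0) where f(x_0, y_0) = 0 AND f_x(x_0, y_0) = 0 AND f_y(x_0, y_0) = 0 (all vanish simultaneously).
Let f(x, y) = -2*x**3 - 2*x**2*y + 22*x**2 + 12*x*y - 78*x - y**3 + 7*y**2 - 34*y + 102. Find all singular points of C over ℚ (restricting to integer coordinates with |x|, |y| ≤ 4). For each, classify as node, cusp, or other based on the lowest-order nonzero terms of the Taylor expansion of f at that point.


Singular points: {(3, 2)}; classification: cusp.

Compute partial derivatives:
  f_x = -6*x**2 - 4*x*y + 44*x + 12*y - 78.
  f_y = -2*x**2 + 12*x - 3*y**2 + 14*y - 34.
Scan x_0 ∈ {−4, ..., 4}. For each x_0, f_y(x_0, y) is a polynomial in y; find its integer roots y ∈ {−4, ..., 4}, then test f_x and f at those candidates.
  x = -4: f_y(-4, y) = -3*y**2 + 14*y - 114; no integer root y with |y| ≤ 4.
  x = -3: f_y(-3, y) = -3*y**2 + 14*y - 88; no integer root y with |y| ≤ 4.
  x = -2: f_y(-2, y) = -3*y**2 + 14*y - 66; no integer root y with |y| ≤ 4.
  x = -1: f_y(-1, y) = -3*y**2 + 14*y - 48; no integer root y with |y| ≤ 4.
  x = 0: f_y(0, y) = -3*y**2 + 14*y - 34; no integer root y with |y| ≤ 4.
  x = 1: f_y(1, y) = -3*y**2 + 14*y - 24; no integer root y with |y| ≤ 4.
  x = 2: f_y(2, y) = -3*y**2 + 14*y - 18; no integer root y with |y| ≤ 4.
  x = 3: f_y(3, y) = -3*y**2 + 14*y - 16; vanishes at y ∈ {2}. (3, 2): f_x = 0, f = 0 — SINGULAR.
  x = 4: f_y(4, y) = -3*y**2 + 14*y - 18; no integer root y with |y| ≤ 4.
Only singular point on the grid: (3, 2).
Classify: substitute x = 3 + u, y = 2 + v and expand: f = -2*u**3 - 2*u**2*v - v**3 + v**2.
No constant or linear terms (consistent with a singular point). Quadratic part: v**2. Cubic part: -2*u**3 - 2*u**2*v - v**3.
The quadratic part v**2 is a perfect square, so there is a single (double) tangent line v = 0, i.e. y = 2. Restricting the cubic part to that line (v = 0) leaves -2*u**3 ≠ 0, so f is not divisible by v and the branch is v² ≈ 2*u**3 to lowest order — this is a cusp.
Classification: cusp.


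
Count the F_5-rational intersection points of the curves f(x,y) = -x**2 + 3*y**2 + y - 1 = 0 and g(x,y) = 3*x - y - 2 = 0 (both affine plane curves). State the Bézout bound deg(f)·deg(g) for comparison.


Common zeros: ∅; count = 0; Bézout bound = 2.

deg(f) = 2, deg(g) = 1, so Bézout bound = 2.
Scan x ∈ F_5. For each x, list the y ∈ F_5 with f(x, y) ≡ 0 and those with g(x, y) ≡ 0 (mod 5); the common zeros in that column are the intersection.
  x = 0: f ≡ 0 at y ∈ ∅; g ≡ 0 at y ∈ {3}; common: ∅.
  x = 1: f ≡ 0 at y ∈ {4}; g ≡ 0 at y ∈ {1}; common: ∅.
  x = 2: f ≡ 0 at y ∈ {0, 3}; g ≡ 0 at y ∈ {4}; common: ∅.
  x = 3: f ≡ 0 at y ∈ {0, 3}; g ≡ 0 at y ∈ {2}; common: ∅.
  x = 4: f ≡ 0 at y ∈ {4}; g ≡ 0 at y ∈ {0}; common: ∅.
Collecting: common zeros = ∅, so the count is 0.
Comparison with the Bézout bound: 0 ≤ 2 = deg(f)·deg(g), as expected for curves with no common component (the affine F_5-count falls short of the bound because intersections may lie at infinity, over extension fields, or carry multiplicity).


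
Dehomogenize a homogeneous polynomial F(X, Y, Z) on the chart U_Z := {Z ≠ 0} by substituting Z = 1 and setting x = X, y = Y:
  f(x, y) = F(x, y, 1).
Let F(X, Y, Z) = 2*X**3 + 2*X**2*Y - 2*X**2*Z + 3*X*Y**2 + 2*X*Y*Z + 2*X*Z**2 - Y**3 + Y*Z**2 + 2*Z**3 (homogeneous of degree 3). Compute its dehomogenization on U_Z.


f(x, y) = 2*x**3 + 2*x**2*y - 2*x**2 + 3*x*y**2 + 2*x*y + 2*x - y**3 + y + 2

On U_Z we set Z = 1. Each monomial c·X^i·Y^j·Z^k in F becomes c·x^i·y^j·1^k = c·x^i·y^j.
Substituting Z = 1: F(X, Y, 1) = 2*x**3 + 2*x**2*y - 2*x**2 + 3*x*y**2 + 2*x*y + 2*x - y**3 + y + 2.
Note: deg(f) ≤ deg(F) = 3; strict inequality happens when F is divisible by Z (lost terms).


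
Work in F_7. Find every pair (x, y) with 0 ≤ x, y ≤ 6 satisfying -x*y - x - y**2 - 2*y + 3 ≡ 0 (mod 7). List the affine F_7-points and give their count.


Affine F_7-points: {(0, 1), (0, 4), (3, 0), (3, 2), (4, 3), (4, 5)}; count = 6.

For each of the 49 pairs (x, y) ∈ F_7², evaluate f(x, y) mod 7. Record the zeros.
  x = 0: [0↦3, 1↦0, 2↦2, 3↦2, 4↦0, 5↦3, 6↦4]  zeros at y ∈ {1, 4}
  x = 1: [0↦2, 1↦5, 2↦6, 3↦5, 4↦2, 5↦4, 6↦4]  zeros at y ∈ ∅
  x = 2: [0↦1, 1↦3, 2↦3, 3↦1, 4↦4, 5↦5, 6↦4]  zeros at y ∈ ∅
  x = 3: [0↦0, 1↦1, 2↦0, 3↦4, 4↦6, 5↦6, 6↦4]  zeros at y ∈ {0, 2}
  x = 4: [0↦6, 1↦6, 2↦4, 3↦0, 4↦1, 5↦0, 6↦4]  zeros at y ∈ {3, 5}
  x = 5: [0↦5, 1↦4, 2↦1, 3↦3, 4↦3, 5↦1, 6↦4]  zeros at y ∈ ∅
  x = 6: [0↦4, 1↦2, 2↦5, 3↦6, 4↦5, 5↦2, 6↦4]  zeros at y ∈ ∅
Collecting zeros: affine points = {(0, 1), (0, 4), (3, 0), (3, 2), (4, 3), (4, 5)}.
Total count |C(F_7)_aff| = 6.


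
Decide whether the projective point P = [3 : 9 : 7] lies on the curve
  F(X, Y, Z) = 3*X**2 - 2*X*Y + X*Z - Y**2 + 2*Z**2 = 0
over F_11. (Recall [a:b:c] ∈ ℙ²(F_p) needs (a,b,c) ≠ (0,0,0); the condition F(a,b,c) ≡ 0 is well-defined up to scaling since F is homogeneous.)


F(3,9,7) ≡ 0 (mod 11); P is on the curve.

Evaluate F(3, 9, 7) term-by-term (mod 11).
  3*X**2 ↦ 3·9·1·1 = 27
  -2*X*Y ↦ -2·3·9·1 = -54
  X*Z ↦ 1·3·1·7 = 21
  -Y**2 ↦ -1·1·81·1 = -81
  2*Z**2 ↦ 2·1·1·49 = 98
Sum: F(3, 9, 7) = (27) + (-54) + (21) + (-81) + (98) = 11.
Reducing mod 11: 11 ≡ 0 (mod 11).
Since F(a, b, c) ≡ 0 (mod 11), P lies on the curve.


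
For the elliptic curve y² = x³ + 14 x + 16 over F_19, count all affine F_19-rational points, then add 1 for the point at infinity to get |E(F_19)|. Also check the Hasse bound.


Affine points = {(0, 4), (0, 15), (3, 3), (3, 16), (7, 1), (7, 18), (9, 4), (9, 15), (10, 4), (10, 15), (11, 0), (13, 1), (13, 18), (14, 7), (14, 12), (16, 2), (16, 17), (18, 1), (18, 18)}; affine count = 19; |E(F_19)| = 20.

Discriminant check: Δ ∝ 4a³ + 27b² = 4·14³ + 27·16² = 4·2744 + 27·256 ≡ 9 (mod 19). Nonzero ⇒ E is nonsingular.
For each x ∈ F_19, compute rhs = x³ + 14·x + 16 mod 19, then count y ∈ F_19 with y² ≡ rhs.
  x = 0: rhs = 16, matching y values: 4, 15 (2 points).
  x = 1: rhs = 12, matching y values: none (0 points).
  x = 2: rhs = 14, matching y values: none (0 points).
  x = 3: rhs = 9, matching y values: 3, 16 (2 points).
  x = 4: rhs = 3, matching y values: none (0 points).
  x = 5: rhs = 2, matching y values: none (0 points).
  x = 6: rhs = 12, matching y values: none (0 points).
  x = 7: rhs = 1, matching y values: 1, 18 (2 points).
  x = 8: rhs = 13, matching y values: none (0 points).
  x = 9: rhs = 16, matching y values: 4, 15 (2 points).
  x = 10: rhs = 16, matching y values: 4, 15 (2 points).
  x = 11: rhs = 0, matching y values: 0 (1 points).
  x = 12: rhs = 12, matching y values: none (0 points).
  x = 13: rhs = 1, matching y values: 1, 18 (2 points).
  x = 14: rhs = 11, matching y values: 7, 12 (2 points).
  x = 15: rhs = 10, matching y values: none (0 points).
  x = 16: rhs = 4, matching y values: 2, 17 (2 points).
  x = 17: rhs = 18, matching y values: none (0 points).
  x = 18: rhs = 1, matching y values: 1, 18 (2 points).
Total affine count: 19.
Full point count |E(F_19)| = 19 + 1 = 20.
Hasse bound: |20 − (19+1)| = |0| = 0 ≤ 2√19 ≈ 8.7178 ✓.


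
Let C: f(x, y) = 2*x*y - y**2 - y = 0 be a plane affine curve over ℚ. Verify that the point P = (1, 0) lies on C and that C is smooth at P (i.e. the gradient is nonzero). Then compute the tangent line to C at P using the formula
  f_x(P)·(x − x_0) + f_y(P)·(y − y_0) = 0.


Tangent line at P: y = 0.

Step 1: f(1, 0) = 0, so P lies on C.
Step 2: partial derivatives
  f_x(x, y) = 2*y, f_y(x, y) = 2*x - 2*y - 1.
  f_x(P) = 0, f_y(P) = 1 (gradient nonzero, so P is smooth).
Step 3: tangent line at P: 0·(x − 1) + 1·(y − 0) = 0.
Expanding: y = 0.


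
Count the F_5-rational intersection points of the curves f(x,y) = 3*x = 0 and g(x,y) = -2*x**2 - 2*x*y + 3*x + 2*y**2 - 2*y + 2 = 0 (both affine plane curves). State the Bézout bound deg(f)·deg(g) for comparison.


Common zeros: ∅; count = 0; Bézout bound = 2.

deg(f) = 1, deg(g) = 2, so Bézout bound = 2.
Scan x ∈ F_5. For each x, list the y ∈ F_5 with f(x, y) ≡ 0 and those with g(x, y) ≡ 0 (mod 5); the common zeros in that column are the intersection.
  x = 0: f ≡ 0 at y ∈ {0, 1, 2, 3, 4}; g ≡ 0 at y ∈ ∅; common: ∅.
  x = 1: f ≡ 0 at y ∈ ∅; g ≡ 0 at y ∈ ∅; common: ∅.
  x = 2: f ≡ 0 at y ∈ ∅; g ≡ 0 at y ∈ {0, 3}; common: ∅.
  x = 3: f ≡ 0 at y ∈ ∅; g ≡ 0 at y ∈ {2}; common: ∅.
  x = 4: f ≡ 0 at y ∈ ∅; g ≡ 0 at y ∈ {2, 3}; common: ∅.
Collecting: common zeros = ∅, so the count is 0.
Comparison with the Bézout bound: 0 ≤ 2 = deg(f)·deg(g), as expected for curves with no common component (the affine F_5-count falls short of the bound because intersections may lie at infinity, over extension fields, or carry multiplicity).


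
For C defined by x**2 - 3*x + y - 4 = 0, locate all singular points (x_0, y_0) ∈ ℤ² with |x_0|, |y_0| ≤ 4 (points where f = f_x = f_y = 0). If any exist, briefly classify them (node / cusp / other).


No singular points in the scanned grid; C is smooth there.

Compute partial derivatives:
  f_x = 2*x - 3.
  f_y = 1.
f_y = 1 is a nonzero constant, so f_y never vanishes: no point (x, y) can satisfy f = f_x = f_y = 0. In particular no (x, y) ∈ {−4, ..., 4}² is singular; the curve is smooth.


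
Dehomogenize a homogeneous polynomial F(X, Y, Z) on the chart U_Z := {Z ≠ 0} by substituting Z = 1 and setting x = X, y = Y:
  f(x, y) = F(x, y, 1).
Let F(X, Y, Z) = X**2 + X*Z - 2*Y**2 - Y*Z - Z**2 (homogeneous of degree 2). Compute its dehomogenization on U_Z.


f(x, y) = x**2 + x - 2*y**2 - y - 1

On U_Z we set Z = 1. Each monomial c·X^i·Y^j·Z^k in F becomes c·x^i·y^j·1^k = c·x^i·y^j.
Substituting Z = 1: F(X, Y, 1) = x**2 + x - 2*y**2 - y - 1.
Note: deg(f) ≤ deg(F) = 2; strict inequality happens when F is divisible by Z (lost terms).


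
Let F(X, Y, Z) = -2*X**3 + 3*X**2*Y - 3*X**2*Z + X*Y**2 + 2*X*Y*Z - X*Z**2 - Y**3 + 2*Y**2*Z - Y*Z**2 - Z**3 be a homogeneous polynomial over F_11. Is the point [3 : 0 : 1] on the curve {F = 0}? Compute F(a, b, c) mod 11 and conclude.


F(3,0,1) ≡ 3 (mod 11); P is NOT on the curve.

Evaluate F(3, 0, 1) term-by-term (mod 11).
  -2*X**3 ↦ -2·27·1·1 = -54
  3*X**2*Y ↦ 3·9·0·1 = 0
  -3*X**2*Z ↦ -3·9·1·1 = -27
  X*Y**2 ↦ 1·3·0·1 = 0
  2*X*Y*Z ↦ 2·3·0·1 = 0
  -X*Z**2 ↦ -1·3·1·1 = -3
  -Y**3 ↦ -1·1·0·1 = 0
  2*Y**2*Z ↦ 2·1·0·1 = 0
  -Y*Z**2 ↦ -1·1·0·1 = 0
  -Z**3 ↦ -1·1·1·1 = -1
Sum: F(3, 0, 1) = (-54) + (0) + (-27) + (0) + (0) + (-3) + (0) + (0) + (0) + (-1) = -85.
Reducing mod 11: -85 ≡ 3 (mod 11).
Since F(a, b, c) ≡ 3 ≠ 0 (mod 11), P does NOT lie on the curve.


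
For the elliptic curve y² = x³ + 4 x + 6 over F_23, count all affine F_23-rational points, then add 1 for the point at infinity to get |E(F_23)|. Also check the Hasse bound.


Affine points = {(0, 11), (0, 12), (5, 6), (5, 17), (6, 4), (6, 19), (7, 3), (7, 20), (9, 9), (9, 14), (11, 1), (11, 22), (13, 1), (13, 22), (14, 0), (16, 7), (16, 16), (19, 8), (19, 15), (20, 6), (20, 17), (21, 6), (21, 17), (22, 1), (22, 22)}; affine count = 25; |E(F_23)| = 26.

Discriminant check: Δ ∝ 4a³ + 27b² = 4·4³ + 27·6² = 4·64 + 27·36 ≡ 9 (mod 23). Nonzero ⇒ E is nonsingular.
For each x ∈ F_23, compute rhs = x³ + 4·x + 6 mod 23, then count y ∈ F_23 with y² ≡ rhs.
  x = 0: rhs = 6, matching y values: 11, 12 (2 points).
  x = 1: rhs = 11, matching y values: none (0 points).
  x = 2: rhs = 22, matching y values: none (0 points).
  x = 3: rhs = 22, matching y values: none (0 points).
  x = 4: rhs = 17, matching y values: none (0 points).
  x = 5: rhs = 13, matching y values: 6, 17 (2 points).
  x = 6: rhs = 16, matching y values: 4, 19 (2 points).
  x = 7: rhs = 9, matching y values: 3, 20 (2 points).
  x = 8: rhs = 21, matching y values: none (0 points).
  x = 9: rhs = 12, matching y values: 9, 14 (2 points).
  x = 10: rhs = 11, matching y values: none (0 points).
  x = 11: rhs = 1, matching y values: 1, 22 (2 points).
  x = 12: rhs = 11, matching y values: none (0 points).
  x = 13: rhs = 1, matching y values: 1, 22 (2 points).
  x = 14: rhs = 0, matching y values: 0 (1 points).
  x = 15: rhs = 14, matching y values: none (0 points).
  x = 16: rhs = 3, matching y values: 7, 16 (2 points).
  x = 17: rhs = 19, matching y values: none (0 points).
  x = 18: rhs = 22, matching y values: none (0 points).
  x = 19: rhs = 18, matching y values: 8, 15 (2 points).
  x = 20: rhs = 13, matching y values: 6, 17 (2 points).
  x = 21: rhs = 13, matching y values: 6, 17 (2 points).
  x = 22: rhs = 1, matching y values: 1, 22 (2 points).
Total affine count: 25.
Full point count |E(F_23)| = 25 + 1 = 26.
Hasse bound: |26 − (23+1)| = |2| = 2 ≤ 2√23 ≈ 9.5917 ✓.


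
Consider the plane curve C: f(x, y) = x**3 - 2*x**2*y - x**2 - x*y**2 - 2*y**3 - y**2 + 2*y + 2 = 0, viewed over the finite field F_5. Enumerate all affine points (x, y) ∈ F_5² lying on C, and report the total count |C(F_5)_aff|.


Affine F_5-points: {(0, 3), (1, 3), (2, 1), (3, 0), (4, 0)}; count = 5.

For each of the 25 pairs (x, y) ∈ F_5², evaluate f(x, y) mod 5. Record the zeros.
  x = 0: [0↦2, 1↦1, 2↦1, 3↦0, 4↦1]  zeros at y ∈ {3}
  x = 1: [0↦2, 1↦3, 2↦3, 3↦0, 4↦2]  zeros at y ∈ {3}
  x = 2: [0↦1, 1↦0, 2↦1, 3↦2, 4↦1]  zeros at y ∈ {1}
  x = 3: [0↦0, 1↦3, 2↦1, 3↦2, 4↦4]  zeros at y ∈ {0}
  x = 4: [0↦0, 1↦3, 2↦4, 3↦1, 4↦2]  zeros at y ∈ {0}
Collecting zeros: affine points = {(0, 3), (1, 3), (2, 1), (3, 0), (4, 0)}.
Total count |C(F_5)_aff| = 5.


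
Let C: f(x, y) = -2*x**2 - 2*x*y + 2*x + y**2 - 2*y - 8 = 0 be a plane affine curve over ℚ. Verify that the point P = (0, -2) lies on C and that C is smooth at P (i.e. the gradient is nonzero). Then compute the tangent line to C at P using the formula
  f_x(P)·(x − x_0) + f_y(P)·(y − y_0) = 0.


Tangent line at P: 6*x - 6*y - 12 = 0.

Step 1: f(0, -2) = 0, so P lies on C.
Step 2: partial derivatives
  f_x(x, y) = -4*x - 2*y + 2, f_y(x, y) = -2*x + 2*y - 2.
  f_x(P) = 6, f_y(P) = -6 (gradient nonzero, so P is smooth).
Step 3: tangent line at P: 6·(x − 0) + -6·(y − -2) = 0.
Expanding: 6*x - 6*y - 12 = 0.


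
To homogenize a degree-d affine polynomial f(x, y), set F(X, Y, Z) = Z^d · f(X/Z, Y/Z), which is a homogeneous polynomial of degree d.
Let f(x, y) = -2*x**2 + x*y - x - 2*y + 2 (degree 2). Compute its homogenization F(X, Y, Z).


F(X, Y, Z) = -2*X**2 + X*Y - X*Z - 2*Y*Z + 2*Z**2

deg(f) = 2.
Substitute x = X/Z, y = Y/Z into f, then multiply by Z^2.
  monomial -2·x^2·y^0 ↦ -2·X^2·Y^0·Z^0.
  monomial 1·x^1·y^1 ↦ 1·X^1·Y^1·Z^0.
  monomial -1·x^1·y^0 ↦ -1·X^1·Y^0·Z^1.
  monomial -2·x^0·y^1 ↦ -2·X^0·Y^1·Z^1.
  monomial 2·x^0·y^0 ↦ 2·X^0·Y^0·Z^2.
Collecting: F(X, Y, Z) = -2*X**2 + X*Y - X*Z - 2*Y*Z + 2*Z**2.


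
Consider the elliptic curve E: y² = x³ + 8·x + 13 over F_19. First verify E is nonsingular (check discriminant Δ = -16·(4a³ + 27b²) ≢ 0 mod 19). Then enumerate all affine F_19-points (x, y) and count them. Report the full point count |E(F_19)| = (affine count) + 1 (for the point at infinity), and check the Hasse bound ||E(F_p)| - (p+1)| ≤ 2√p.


Affine points = {(3, 8), (3, 11), (5, 8), (5, 11), (6, 7), (6, 12), (8, 0), (9, 4), (9, 15), (11, 8), (11, 11), (14, 0), (16, 0), (18, 2), (18, 17)}; affine count = 15; |E(F_19)| = 16.

Discriminant check: Δ ∝ 4a³ + 27b² = 4·8³ + 27·13² = 4·512 + 27·169 ≡ 18 (mod 19). Nonzero ⇒ E is nonsingular.
For each x ∈ F_19, compute rhs = x³ + 8·x + 13 mod 19, then count y ∈ F_19 with y² ≡ rhs.
  x = 0: rhs = 13, matching y values: none (0 points).
  x = 1: rhs = 3, matching y values: none (0 points).
  x = 2: rhs = 18, matching y values: none (0 points).
  x = 3: rhs = 7, matching y values: 8, 11 (2 points).
  x = 4: rhs = 14, matching y values: none (0 points).
  x = 5: rhs = 7, matching y values: 8, 11 (2 points).
  x = 6: rhs = 11, matching y values: 7, 12 (2 points).
  x = 7: rhs = 13, matching y values: none (0 points).
  x = 8: rhs = 0, matching y values: 0 (1 points).
  x = 9: rhs = 16, matching y values: 4, 15 (2 points).
  x = 10: rhs = 10, matching y values: none (0 points).
  x = 11: rhs = 7, matching y values: 8, 11 (2 points).
  x = 12: rhs = 13, matching y values: none (0 points).
  x = 13: rhs = 15, matching y values: none (0 points).
  x = 14: rhs = 0, matching y values: 0 (1 points).
  x = 15: rhs = 12, matching y values: none (0 points).
  x = 16: rhs = 0, matching y values: 0 (1 points).
  x = 17: rhs = 8, matching y values: none (0 points).
  x = 18: rhs = 4, matching y values: 2, 17 (2 points).
Total affine count: 15.
Full point count |E(F_19)| = 15 + 1 = 16.
Hasse bound: |16 − (19+1)| = |-4| = 4 ≤ 2√19 ≈ 8.7178 ✓.


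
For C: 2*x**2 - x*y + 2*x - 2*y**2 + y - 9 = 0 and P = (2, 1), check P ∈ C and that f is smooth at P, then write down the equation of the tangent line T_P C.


Tangent line at P: 9*x - 5*y - 13 = 0.

Step 1: f(2, 1) = 0, so P lies on C.
Step 2: partial derivatives
  f_x(x, y) = 4*x - y + 2, f_y(x, y) = -x - 4*y + 1.
  f_x(P) = 9, f_y(P) = -5 (gradient nonzero, so P is smooth).
Step 3: tangent line at P: 9·(x − 2) + -5·(y − 1) = 0.
Expanding: 9*x - 5*y - 13 = 0.


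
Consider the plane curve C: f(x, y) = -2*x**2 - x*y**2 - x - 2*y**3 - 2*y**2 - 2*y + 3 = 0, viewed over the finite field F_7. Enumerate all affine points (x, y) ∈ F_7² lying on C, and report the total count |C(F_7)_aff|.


Affine F_7-points: {(1, 0), (1, 1), (2, 0), (2, 6), (4, 2), (4, 3), (4, 6), (5, 1), (5, 3)}; count = 9.

For each of the 49 pairs (x, y) ∈ F_7², evaluate f(x, y) mod 7. Record the zeros.
  x = 0: [0↦3, 1↦4, 2↦3, 3↦2, 4↦3, 5↦1, 6↦5]  zeros at y ∈ ∅
  x = 1: [0↦0, 1↦0, 2↦3, 3↦4, 4↦5, 5↦1, 6↦1]  zeros at y ∈ {0, 1}
  x = 2: [0↦0, 1↦6, 2↦6, 3↦2, 4↦3, 5↦4, 6↦0]  zeros at y ∈ {0, 6}
  x = 3: [0↦3, 1↦1, 2↦5, 3↦3, 4↦4, 5↦3, 6↦2]  zeros at y ∈ ∅
  x = 4: [0↦2, 1↦6, 2↦0, 3↦0, 4↦1, 5↦5, 6↦0]  zeros at y ∈ {2, 3, 6}
  x = 5: [0↦4, 1↦0, 2↦5, 3↦0, 4↦1, 5↦3, 6↦1]  zeros at y ∈ {1, 3}
  x = 6: [0↦2, 1↦4, 2↦6, 3↦3, 4↦4, 5↦4, 6↦5]  zeros at y ∈ ∅
Collecting zeros: affine points = {(1, 0), (1, 1), (2, 0), (2, 6), (4, 2), (4, 3), (4, 6), (5, 1), (5, 3)}.
Total count |C(F_7)_aff| = 9.


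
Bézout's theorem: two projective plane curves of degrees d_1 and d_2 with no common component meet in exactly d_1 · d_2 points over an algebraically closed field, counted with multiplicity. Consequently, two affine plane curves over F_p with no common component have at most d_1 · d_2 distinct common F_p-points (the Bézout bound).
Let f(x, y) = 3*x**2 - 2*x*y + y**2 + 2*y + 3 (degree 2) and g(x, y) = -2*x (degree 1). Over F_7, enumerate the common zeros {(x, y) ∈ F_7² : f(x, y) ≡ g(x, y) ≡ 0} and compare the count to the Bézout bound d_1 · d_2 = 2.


Common zeros: ∅; count = 0; Bézout bound = 2.

deg(f) = 2, deg(g) = 1, so Bézout bound = 2.
Scan x ∈ F_7. For each x, list the y ∈ F_7 with f(x, y) ≡ 0 and those with g(x, y) ≡ 0 (mod 7); the common zeros in that column are the intersection.
  x = 0: f ≡ 0 at y ∈ ∅; g ≡ 0 at y ∈ {0, 1, 2, 3, 4, 5, 6}; common: ∅.
  x = 1: f ≡ 0 at y ∈ {1, 6}; g ≡ 0 at y ∈ ∅; common: ∅.
  x = 2: f ≡ 0 at y ∈ {1}; g ≡ 0 at y ∈ ∅; common: ∅.
  x = 3: f ≡ 0 at y ∈ {5, 6}; g ≡ 0 at y ∈ ∅; common: ∅.
  x = 4: f ≡ 0 at y ∈ {3}; g ≡ 0 at y ∈ ∅; common: ∅.
  x = 5: f ≡ 0 at y ∈ {3, 5}; g ≡ 0 at y ∈ ∅; common: ∅.
  x = 6: f ≡ 0 at y ∈ ∅; g ≡ 0 at y ∈ ∅; common: ∅.
Collecting: common zeros = ∅, so the count is 0.
Comparison with the Bézout bound: 0 ≤ 2 = deg(f)·deg(g), as expected for curves with no common component (the affine F_7-count falls short of the bound because intersections may lie at infinity, over extension fields, or carry multiplicity).


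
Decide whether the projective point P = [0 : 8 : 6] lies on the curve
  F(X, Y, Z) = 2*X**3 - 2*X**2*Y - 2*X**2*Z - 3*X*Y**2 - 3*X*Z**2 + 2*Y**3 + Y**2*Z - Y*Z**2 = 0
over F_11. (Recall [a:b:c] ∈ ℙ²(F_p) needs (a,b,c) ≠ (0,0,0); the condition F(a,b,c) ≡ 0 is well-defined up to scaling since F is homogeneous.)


F(0,8,6) ≡ 9 (mod 11); P is NOT on the curve.

Evaluate F(0, 8, 6) term-by-term (mod 11).
  2*X**3 ↦ 2·0·1·1 = 0
  -2*X**2*Y ↦ -2·0·8·1 = 0
  -2*X**2*Z ↦ -2·0·1·6 = 0
  -3*X*Y**2 ↦ -3·0·64·1 = 0
  -3*X*Z**2 ↦ -3·0·1·36 = 0
  2*Y**3 ↦ 2·1·512·1 = 1024
  Y**2*Z ↦ 1·1·64·6 = 384
  -Y*Z**2 ↦ -1·1·8·36 = -288
Sum: F(0, 8, 6) = (0) + (0) + (0) + (0) + (0) + (1024) + (384) + (-288) = 1120.
Reducing mod 11: 1120 ≡ 9 (mod 11).
Since F(a, b, c) ≡ 9 ≠ 0 (mod 11), P does NOT lie on the curve.


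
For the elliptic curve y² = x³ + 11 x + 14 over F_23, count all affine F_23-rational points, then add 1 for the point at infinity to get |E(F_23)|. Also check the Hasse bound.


Affine points = {(1, 7), (1, 16), (8, 4), (8, 19), (13, 10), (13, 13), (15, 9), (15, 14), (16, 10), (16, 13), (17, 10), (17, 13), (18, 8), (18, 15), (20, 0), (22, 5), (22, 18)}; affine count = 17; |E(F_23)| = 18.

Discriminant check: Δ ∝ 4a³ + 27b² = 4·11³ + 27·14² = 4·1331 + 27·196 ≡ 13 (mod 23). Nonzero ⇒ E is nonsingular.
For each x ∈ F_23, compute rhs = x³ + 11·x + 14 mod 23, then count y ∈ F_23 with y² ≡ rhs.
  x = 0: rhs = 14, matching y values: none (0 points).
  x = 1: rhs = 3, matching y values: 7, 16 (2 points).
  x = 2: rhs = 21, matching y values: none (0 points).
  x = 3: rhs = 5, matching y values: none (0 points).
  x = 4: rhs = 7, matching y values: none (0 points).
  x = 5: rhs = 10, matching y values: none (0 points).
  x = 6: rhs = 20, matching y values: none (0 points).
  x = 7: rhs = 20, matching y values: none (0 points).
  x = 8: rhs = 16, matching y values: 4, 19 (2 points).
  x = 9: rhs = 14, matching y values: none (0 points).
  x = 10: rhs = 20, matching y values: none (0 points).
  x = 11: rhs = 17, matching y values: none (0 points).
  x = 12: rhs = 11, matching y values: none (0 points).
  x = 13: rhs = 8, matching y values: 10, 13 (2 points).
  x = 14: rhs = 14, matching y values: none (0 points).
  x = 15: rhs = 12, matching y values: 9, 14 (2 points).
  x = 16: rhs = 8, matching y values: 10, 13 (2 points).
  x = 17: rhs = 8, matching y values: 10, 13 (2 points).
  x = 18: rhs = 18, matching y values: 8, 15 (2 points).
  x = 19: rhs = 21, matching y values: none (0 points).
  x = 20: rhs = 0, matching y values: 0 (1 points).
  x = 21: rhs = 7, matching y values: none (0 points).
  x = 22: rhs = 2, matching y values: 5, 18 (2 points).
Total affine count: 17.
Full point count |E(F_23)| = 17 + 1 = 18.
Hasse bound: |18 − (23+1)| = |-6| = 6 ≤ 2√23 ≈ 9.5917 ✓.


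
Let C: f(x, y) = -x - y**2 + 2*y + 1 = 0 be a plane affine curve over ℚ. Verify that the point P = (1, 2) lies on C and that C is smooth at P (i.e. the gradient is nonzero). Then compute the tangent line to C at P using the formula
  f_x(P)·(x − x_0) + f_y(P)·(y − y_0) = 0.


Tangent line at P: -x - 2*y + 5 = 0.

Step 1: f(1, 2) = 0, so P lies on C.
Step 2: partial derivatives
  f_x(x, y) = -1, f_y(x, y) = 2 - 2*y.
  f_x(P) = -1, f_y(P) = -2 (gradient nonzero, so P is smooth).
Step 3: tangent line at P: -1·(x − 1) + -2·(y − 2) = 0.
Expanding: -x - 2*y + 5 = 0.


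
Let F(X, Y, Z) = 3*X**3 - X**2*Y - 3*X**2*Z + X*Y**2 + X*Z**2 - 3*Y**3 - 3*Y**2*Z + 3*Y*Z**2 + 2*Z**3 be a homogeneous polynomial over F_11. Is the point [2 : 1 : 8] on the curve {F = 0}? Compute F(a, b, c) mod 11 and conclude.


F(2,1,8) ≡ 0 (mod 11); P is on the curve.

Evaluate F(2, 1, 8) term-by-term (mod 11).
  3*X**3 ↦ 3·8·1·1 = 24
  -X**2*Y ↦ -1·4·1·1 = -4
  -3*X**2*Z ↦ -3·4·1·8 = -96
  X*Y**2 ↦ 1·2·1·1 = 2
  X*Z**2 ↦ 1·2·1·64 = 128
  -3*Y**3 ↦ -3·1·1·1 = -3
  -3*Y**2*Z ↦ -3·1·1·8 = -24
  3*Y*Z**2 ↦ 3·1·1·64 = 192
  2*Z**3 ↦ 2·1·1·512 = 1024
Sum: F(2, 1, 8) = (24) + (-4) + (-96) + (2) + (128) + (-3) + (-24) + (192) + (1024) = 1243.
Reducing mod 11: 1243 ≡ 0 (mod 11).
Since F(a, b, c) ≡ 0 (mod 11), P lies on the curve.
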